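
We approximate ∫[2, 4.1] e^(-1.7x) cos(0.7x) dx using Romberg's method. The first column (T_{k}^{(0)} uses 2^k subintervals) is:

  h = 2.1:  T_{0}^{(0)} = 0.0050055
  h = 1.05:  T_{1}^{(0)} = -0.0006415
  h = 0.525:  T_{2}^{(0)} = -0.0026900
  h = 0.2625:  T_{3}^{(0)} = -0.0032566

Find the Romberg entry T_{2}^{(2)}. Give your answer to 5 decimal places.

-0.00343

Richardson extrapolation on the trapezoidal column (denominator 4−1=3):
T_{1}^{(1)} = (4·(-0.0006415) − 0.0050055) / 3 = -0.0025238
T_{2}^{(1)} = -0.0026900 + (-0.0026900 − (-0.0006415))/3 = -0.0033728
T_{2}^{(2)} = (16·(-0.0033728) − (-0.0025238)) / 15 = -0.0034294
(Column j=1 coincides with Simpson's rule on the same nodes.)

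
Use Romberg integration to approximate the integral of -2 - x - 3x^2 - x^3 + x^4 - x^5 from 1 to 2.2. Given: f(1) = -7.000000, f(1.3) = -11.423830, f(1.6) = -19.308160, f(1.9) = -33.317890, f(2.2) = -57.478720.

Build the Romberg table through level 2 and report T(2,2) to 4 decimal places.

T(0,0) (trapezoid, 1 panel, h=1.2000): -38.687232
T(1,0) (trapezoid, 2 panels, h=0.6000): -30.928512
T(2,0) (trapezoid, 4 panels, h=0.3000): -28.886772
T(1,1) = -30.928512 + (-30.928512 − (-38.687232))/3 = -28.342272
T(2,1) = -28.886772 + (-28.886772 − (-30.928512))/3 = -28.206192
T(2,2) = -28.206192 + (-28.206192 − (-28.342272))/15 = -28.197120

-28.1971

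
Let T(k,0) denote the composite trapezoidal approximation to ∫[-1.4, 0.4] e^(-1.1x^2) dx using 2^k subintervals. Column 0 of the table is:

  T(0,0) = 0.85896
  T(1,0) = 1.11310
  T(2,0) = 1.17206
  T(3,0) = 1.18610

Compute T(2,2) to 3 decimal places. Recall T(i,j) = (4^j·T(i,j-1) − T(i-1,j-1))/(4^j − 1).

Richardson extrapolation on the trapezoidal column (denominator 4−1=3):
T(1,1) = (4·1.11310 − 0.85896) / 3 = 1.19781
T(2,1) = 1.17206 + (1.17206 − 1.11310)/3 = 1.19171
T(2,2) = (16·1.19171 − 1.19781) / 15 = 1.19130

1.191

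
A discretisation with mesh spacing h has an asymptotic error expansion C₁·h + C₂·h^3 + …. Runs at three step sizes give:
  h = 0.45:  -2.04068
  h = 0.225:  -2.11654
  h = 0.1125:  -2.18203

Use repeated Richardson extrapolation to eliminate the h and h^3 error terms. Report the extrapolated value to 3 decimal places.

First eliminate the h term (factor 2^1 = 2):
  B₁ = (2·(-2.11654) − (-2.04068))/1 = -2.19240
  B₂ = (2·(-2.18203) − (-2.11654))/1 = -2.24752
Then eliminate the h^3 term (factor 2^3 = 8):
  (8·(-2.24752) − (-2.19240))/7 = -2.25539

-2.255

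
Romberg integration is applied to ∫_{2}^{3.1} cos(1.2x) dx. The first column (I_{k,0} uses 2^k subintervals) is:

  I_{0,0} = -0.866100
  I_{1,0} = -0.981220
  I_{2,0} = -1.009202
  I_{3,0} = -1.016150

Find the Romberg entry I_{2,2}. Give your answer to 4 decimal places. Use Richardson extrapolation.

Richardson extrapolation on the trapezoidal column (denominator 4−1=3):
I_{1,1} = -0.981220 + (-0.981220 − (-0.866100))/3 = -1.019593
I_{2,1} = (4·(-1.009202) − (-0.981220)) / 3 = -1.018529
I_{2,2} = (16·(-1.018529) − (-1.019593)) / 15 = -1.018458
(Column j=1 coincides with Simpson's rule on the same nodes.)

-1.0185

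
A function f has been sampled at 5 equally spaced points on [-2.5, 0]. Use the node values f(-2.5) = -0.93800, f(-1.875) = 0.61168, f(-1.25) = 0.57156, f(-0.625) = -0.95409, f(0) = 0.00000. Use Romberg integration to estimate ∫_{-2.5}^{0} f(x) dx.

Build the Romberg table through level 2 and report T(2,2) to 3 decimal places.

T(0,0) (trapezoid, 1 panel, h=2.5000): -1.17250
T(1,0) (trapezoid, 2 panels, h=1.2500): 0.12820
T(2,0) (trapezoid, 4 panels, h=0.6250): -0.14991
T(1,1) = 0.12820 + (0.12820 − (-1.17250))/3 = 0.56177
T(2,1) = -0.14991 + (-0.14991 − 0.12820)/3 = -0.24261
T(2,2) = -0.24261 + (-0.24261 − 0.56177)/15 = -0.29624

-0.296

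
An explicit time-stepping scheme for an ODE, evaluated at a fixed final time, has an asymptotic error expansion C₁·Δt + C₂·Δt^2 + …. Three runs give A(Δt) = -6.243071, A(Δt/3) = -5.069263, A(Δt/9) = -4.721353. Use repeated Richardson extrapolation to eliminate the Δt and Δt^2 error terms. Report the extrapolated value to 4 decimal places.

-4.5555

First eliminate the Δt term (factor 3^1 = 3):
  B₁ = (3·(-5.069263) − (-6.243071))/2 = -4.482359
  B₂ = (3·(-4.721353) − (-5.069263))/2 = -4.547398
Then eliminate the Δt^2 term (factor 3^2 = 9):
  (9·(-4.547398) − (-4.482359))/8 = -4.555528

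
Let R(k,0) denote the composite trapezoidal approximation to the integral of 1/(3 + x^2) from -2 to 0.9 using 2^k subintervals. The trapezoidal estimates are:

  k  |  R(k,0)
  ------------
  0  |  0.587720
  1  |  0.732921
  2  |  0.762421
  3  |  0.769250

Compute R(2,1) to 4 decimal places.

Richardson extrapolation on the trapezoidal column (denominator 4−1=3):
R(2,1) = (4·0.762421 − 0.732921) / 3 = 0.772254
(Column j=1 coincides with Simpson's rule on the same nodes.)

0.7723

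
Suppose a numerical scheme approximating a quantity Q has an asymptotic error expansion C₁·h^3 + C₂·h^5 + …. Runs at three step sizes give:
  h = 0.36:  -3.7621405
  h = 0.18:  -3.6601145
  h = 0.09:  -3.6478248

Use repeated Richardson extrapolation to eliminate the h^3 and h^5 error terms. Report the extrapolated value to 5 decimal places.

-3.64609

First eliminate the h^3 term (factor 2^3 = 8):
  B₁ = (8·(-3.6601145) − (-3.7621405))/7 = -3.6455394
  B₂ = (8·(-3.6478248) − (-3.6601145))/7 = -3.6460691
Then eliminate the h^5 term (factor 2^5 = 32):
  (32·(-3.6460691) − (-3.6455394))/31 = -3.6460862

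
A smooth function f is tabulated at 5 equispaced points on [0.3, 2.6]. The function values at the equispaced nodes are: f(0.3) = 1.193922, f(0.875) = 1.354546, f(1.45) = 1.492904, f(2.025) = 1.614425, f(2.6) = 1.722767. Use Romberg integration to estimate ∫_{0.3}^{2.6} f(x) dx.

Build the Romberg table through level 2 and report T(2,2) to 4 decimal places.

T(0,0) (trapezoid, 1 panel, h=2.3000): 3.354192
T(1,0) (trapezoid, 2 panels, h=1.1500): 3.393936
T(2,0) (trapezoid, 4 panels, h=0.5750): 3.404126
T(1,1) = 3.393936 + (3.393936 − 3.354192)/3 = 3.407184
T(2,1) = 3.404126 + (3.404126 − 3.393936)/3 = 3.407523
T(2,2) = 3.407523 + (3.407523 − 3.407184)/15 = 3.407546

3.4075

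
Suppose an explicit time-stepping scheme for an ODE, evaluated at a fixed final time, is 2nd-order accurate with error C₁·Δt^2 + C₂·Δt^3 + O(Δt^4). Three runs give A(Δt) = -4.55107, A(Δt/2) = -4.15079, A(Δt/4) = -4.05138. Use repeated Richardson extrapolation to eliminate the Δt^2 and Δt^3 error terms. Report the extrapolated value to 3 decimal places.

First eliminate the Δt^2 term (factor 2^2 = 4):
  B₁ = (4·(-4.15079) − (-4.55107))/3 = -4.01736
  B₂ = (4·(-4.05138) − (-4.15079))/3 = -4.01824
Then eliminate the Δt^3 term (factor 2^3 = 8):
  (8·(-4.01824) − (-4.01736))/7 = -4.01837

-4.018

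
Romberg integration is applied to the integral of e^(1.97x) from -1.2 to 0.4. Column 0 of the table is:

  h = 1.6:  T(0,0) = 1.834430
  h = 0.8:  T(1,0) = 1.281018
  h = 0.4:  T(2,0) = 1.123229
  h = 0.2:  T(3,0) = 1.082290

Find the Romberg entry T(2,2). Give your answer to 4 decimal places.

1.0689

T(1,1) = 1.281018 + (1.281018 − 1.834430)/3 = 1.096547
T(2,1) = (4·1.123229 − 1.281018) / 3 = 1.070633
T(2,2) = 1.070633 + (1.070633 − 1.096547)/15 = 1.068905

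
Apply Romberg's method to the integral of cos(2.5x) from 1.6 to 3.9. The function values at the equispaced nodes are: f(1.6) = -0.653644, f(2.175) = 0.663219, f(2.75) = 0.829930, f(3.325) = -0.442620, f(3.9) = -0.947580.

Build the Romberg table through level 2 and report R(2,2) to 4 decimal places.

R(0,0) (trapezoid, 1 panel, h=2.3000): -1.841408
R(1,0) (trapezoid, 2 panels, h=1.1500): 0.033716
R(2,0) (trapezoid, 4 panels, h=0.5750): 0.143702
R(1,1) = 0.033716 + (0.033716 − (-1.841408))/3 = 0.658757
R(2,1) = 0.143702 + (0.143702 − 0.033716)/3 = 0.180364
R(2,2) = 0.180364 + (0.180364 − 0.658757)/15 = 0.148471

0.1485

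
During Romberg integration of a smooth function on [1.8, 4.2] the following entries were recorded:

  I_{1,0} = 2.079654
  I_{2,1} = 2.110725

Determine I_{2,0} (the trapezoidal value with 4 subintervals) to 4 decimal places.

2.1030

From I_{2,1} = (4·I_{2,0} − I_{1,0})/3, solve for I_{2,0}:
4·I_{2,0} = 3·2.110725 + 2.079654 = 8.411829
I_{2,0} = 2.102957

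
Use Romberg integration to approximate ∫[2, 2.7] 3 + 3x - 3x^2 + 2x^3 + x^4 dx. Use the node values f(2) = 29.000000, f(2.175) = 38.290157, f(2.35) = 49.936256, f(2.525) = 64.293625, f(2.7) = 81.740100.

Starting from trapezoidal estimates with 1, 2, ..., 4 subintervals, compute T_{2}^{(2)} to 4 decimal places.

36.2219

T_{0}^{(0)} (trapezoid, 1 panel, h=0.7000): 38.759035
T_{1}^{(0)} (trapezoid, 2 panels, h=0.3500): 36.857207
T_{2}^{(0)} (trapezoid, 4 panels, h=0.1750): 36.380765
T_{1}^{(1)} = 36.857207 + (36.857207 − 38.759035)/3 = 36.223264
T_{2}^{(1)} = 36.380765 + (36.380765 − 36.857207)/3 = 36.221951
T_{2}^{(2)} = 36.221951 + (36.221951 − 36.223264)/15 = 36.221863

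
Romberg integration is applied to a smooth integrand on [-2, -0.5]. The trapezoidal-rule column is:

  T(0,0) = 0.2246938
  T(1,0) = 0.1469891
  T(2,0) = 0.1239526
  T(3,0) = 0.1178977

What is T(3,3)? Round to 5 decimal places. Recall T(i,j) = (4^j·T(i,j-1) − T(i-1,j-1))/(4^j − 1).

Richardson extrapolation on the trapezoidal column (denominator 4−1=3):
T(1,1) = 0.1469891 + (0.1469891 − 0.2246938)/3 = 0.1210875
T(2,1) = 0.1239526 + (0.1239526 − 0.1469891)/3 = 0.1162738
T(3,1) = (4·0.1178977 − 0.1239526) / 3 = 0.1158794
T(2,2) = (16·0.1162738 − 0.1210875) / 15 = 0.1159529
T(3,2) = 0.1158794 + (0.1158794 − 0.1162738)/15 = 0.1158531
T(3,3) = 0.1158531 + (0.1158531 − 0.1159529)/63 = 0.1158515

0.11585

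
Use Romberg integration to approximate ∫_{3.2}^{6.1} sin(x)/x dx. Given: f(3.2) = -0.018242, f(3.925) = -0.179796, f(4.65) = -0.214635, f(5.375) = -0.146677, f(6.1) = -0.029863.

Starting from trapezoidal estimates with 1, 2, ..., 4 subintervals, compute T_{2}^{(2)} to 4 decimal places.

-0.4305

T_{0}^{(0)} (trapezoid, 1 panel, h=2.9000): -0.069752
T_{1}^{(0)} (trapezoid, 2 panels, h=1.4500): -0.346097
T_{2}^{(0)} (trapezoid, 4 panels, h=0.7250): -0.409741
T_{1}^{(1)} = -0.346097 + (-0.346097 − (-0.069752))/3 = -0.438212
T_{2}^{(1)} = -0.409741 + (-0.409741 − (-0.346097))/3 = -0.430956
T_{2}^{(2)} = -0.430956 + (-0.430956 − (-0.438212))/15 = -0.430472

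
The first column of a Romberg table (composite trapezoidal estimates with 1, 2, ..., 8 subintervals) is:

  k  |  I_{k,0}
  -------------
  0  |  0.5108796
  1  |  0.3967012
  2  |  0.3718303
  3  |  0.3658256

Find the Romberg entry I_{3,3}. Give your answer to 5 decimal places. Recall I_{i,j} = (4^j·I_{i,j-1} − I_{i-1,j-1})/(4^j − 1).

0.36384

Richardson extrapolation on the trapezoidal column (denominator 4−1=3):
I_{1,1} = (4·0.3967012 − 0.5108796) / 3 = 0.3586417
I_{2,1} = (4·0.3718303 − 0.3967012) / 3 = 0.3635400
I_{3,1} = (4·0.3658256 − 0.3718303) / 3 = 0.3638240
I_{2,2} = (16·0.3635400 − 0.3586417) / 15 = 0.3638666
I_{3,2} = (16·0.3638240 − 0.3635400) / 15 = 0.3638429
I_{3,3} = 0.3638429 + (0.3638429 − 0.3638666)/63 = 0.3638425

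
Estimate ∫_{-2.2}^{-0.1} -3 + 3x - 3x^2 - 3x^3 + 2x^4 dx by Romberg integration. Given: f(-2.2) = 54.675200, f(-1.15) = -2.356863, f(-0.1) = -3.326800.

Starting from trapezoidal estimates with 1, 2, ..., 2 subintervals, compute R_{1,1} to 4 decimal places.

R_{0,0} (trapezoid, 1 panel, h=2.1000): 53.915820
R_{1,0} (trapezoid, 2 panels, h=1.0500): 24.483204
R_{1,1} = 24.483204 + (24.483204 − 53.915820)/3 = 14.672332

14.6723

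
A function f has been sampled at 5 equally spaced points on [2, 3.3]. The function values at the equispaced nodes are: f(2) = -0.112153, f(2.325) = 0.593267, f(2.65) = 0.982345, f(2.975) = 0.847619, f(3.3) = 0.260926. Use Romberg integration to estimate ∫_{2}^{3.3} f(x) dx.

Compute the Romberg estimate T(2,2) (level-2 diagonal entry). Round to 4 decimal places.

T(0,0) (trapezoid, 1 panel, h=1.3000): 0.096702
T(1,0) (trapezoid, 2 panels, h=0.6500): 0.686875
T(2,0) (trapezoid, 4 panels, h=0.3250): 0.811726
T(1,1) = 0.686875 + (0.686875 − 0.096702)/3 = 0.883599
T(2,1) = 0.811726 + (0.811726 − 0.686875)/3 = 0.853343
T(2,2) = 0.853343 + (0.853343 − 0.883599)/15 = 0.851326

0.8513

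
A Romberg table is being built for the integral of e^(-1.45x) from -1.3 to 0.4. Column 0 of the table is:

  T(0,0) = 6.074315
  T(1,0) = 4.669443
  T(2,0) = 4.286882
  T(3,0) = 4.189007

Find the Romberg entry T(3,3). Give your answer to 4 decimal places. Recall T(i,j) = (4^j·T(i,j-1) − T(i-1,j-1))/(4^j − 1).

4.1562

Richardson extrapolation on the trapezoidal column (denominator 4−1=3):
T(1,1) = (4·4.669443 − 6.074315) / 3 = 4.201152
T(2,1) = 4.286882 + (4.286882 − 4.669443)/3 = 4.159362
T(3,1) = 4.189007 + (4.189007 − 4.286882)/3 = 4.156382
T(2,2) = 4.159362 + (4.159362 − 4.201152)/15 = 4.156576
T(3,2) = 4.156382 + (4.156382 − 4.159362)/15 = 4.156183
T(3,3) = (64·4.156183 − 4.156576) / 63 = 4.156177
(Column j=1 coincides with Simpson's rule on the same nodes.)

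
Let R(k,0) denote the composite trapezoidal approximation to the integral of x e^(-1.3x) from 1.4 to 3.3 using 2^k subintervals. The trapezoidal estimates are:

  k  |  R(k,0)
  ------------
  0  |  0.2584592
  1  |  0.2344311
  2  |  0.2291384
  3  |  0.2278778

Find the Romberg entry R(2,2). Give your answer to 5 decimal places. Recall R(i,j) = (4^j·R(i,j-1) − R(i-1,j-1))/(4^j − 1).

Richardson extrapolation on the trapezoidal column (denominator 4−1=3):
R(1,1) = 0.2344311 + (0.2344311 − 0.2584592)/3 = 0.2264217
R(2,1) = 0.2291384 + (0.2291384 − 0.2344311)/3 = 0.2273742
R(2,2) = 0.2273742 + (0.2273742 − 0.2264217)/15 = 0.2274377
(Column j=1 coincides with Simpson's rule on the same nodes.)

0.22744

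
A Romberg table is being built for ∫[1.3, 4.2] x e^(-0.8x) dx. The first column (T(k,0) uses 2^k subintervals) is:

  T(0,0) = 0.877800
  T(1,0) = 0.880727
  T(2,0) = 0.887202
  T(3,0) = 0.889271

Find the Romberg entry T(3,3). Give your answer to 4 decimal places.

Richardson extrapolation on the trapezoidal column (denominator 4−1=3):
T(1,1) = (4·0.880727 − 0.877800) / 3 = 0.881703
T(2,1) = 0.887202 + (0.887202 − 0.880727)/3 = 0.889360
T(3,1) = 0.889271 + (0.889271 − 0.887202)/3 = 0.889961
T(2,2) = 0.889360 + (0.889360 − 0.881703)/15 = 0.889870
T(3,2) = (16·0.889961 − 0.889360) / 15 = 0.890001
T(3,3) = 0.890001 + (0.890001 − 0.889870)/63 = 0.890003

0.8900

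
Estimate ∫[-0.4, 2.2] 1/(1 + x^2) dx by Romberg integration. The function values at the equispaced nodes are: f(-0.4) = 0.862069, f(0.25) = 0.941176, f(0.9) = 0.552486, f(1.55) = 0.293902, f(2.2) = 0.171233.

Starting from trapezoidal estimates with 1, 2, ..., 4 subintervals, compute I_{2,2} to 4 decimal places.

1.5422

I_{0,0} (trapezoid, 1 panel, h=2.6000): 1.343293
I_{1,0} (trapezoid, 2 panels, h=1.3000): 1.389878
I_{2,0} (trapezoid, 4 panels, h=0.6500): 1.497740
I_{1,1} = 1.389878 + (1.389878 − 1.343293)/3 = 1.405406
I_{2,1} = 1.497740 + (1.497740 − 1.389878)/3 = 1.533694
I_{2,2} = 1.533694 + (1.533694 − 1.405406)/15 = 1.542247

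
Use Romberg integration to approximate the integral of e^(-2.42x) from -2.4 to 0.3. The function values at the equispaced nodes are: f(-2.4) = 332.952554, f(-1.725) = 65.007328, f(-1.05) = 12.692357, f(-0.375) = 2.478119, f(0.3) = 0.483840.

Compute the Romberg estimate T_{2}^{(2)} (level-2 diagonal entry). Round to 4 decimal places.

T_{0}^{(0)} (trapezoid, 1 panel, h=2.7000): 450.139132
T_{1}^{(0)} (trapezoid, 2 panels, h=1.3500): 242.204248
T_{2}^{(0)} (trapezoid, 4 panels, h=0.6750): 166.654801
T_{1}^{(1)} = 242.204248 + (242.204248 − 450.139132)/3 = 172.892620
T_{2}^{(1)} = 166.654801 + (166.654801 − 242.204248)/3 = 141.471652
T_{2}^{(2)} = 141.471652 + (141.471652 − 172.892620)/15 = 139.376921

139.3769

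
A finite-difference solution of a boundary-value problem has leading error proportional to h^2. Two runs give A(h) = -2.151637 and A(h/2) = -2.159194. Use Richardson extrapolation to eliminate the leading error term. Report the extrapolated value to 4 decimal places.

-2.1617

The leading error scales as h^2; refining by a factor of 2 reduces it by 2^2 = 4.
Extrapolated value = (4·A(h/2) − A(h)) / (4 − 1)
= (4·(-2.159194) − (-2.151637)) / 3
= -6.485139 / 3 = -2.161713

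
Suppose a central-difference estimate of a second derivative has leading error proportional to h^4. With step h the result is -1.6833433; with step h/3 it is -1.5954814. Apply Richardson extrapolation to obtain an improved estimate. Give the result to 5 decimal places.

-1.59438

The leading error scales as h^4; refining by a factor of 3 reduces it by 3^4 = 81.
Extrapolated value = (81·A(h/3) − A(h)) / (81 − 1)
= (81·(-1.5954814) − (-1.6833433)) / 80
= -127.5506501 / 80 = -1.5943831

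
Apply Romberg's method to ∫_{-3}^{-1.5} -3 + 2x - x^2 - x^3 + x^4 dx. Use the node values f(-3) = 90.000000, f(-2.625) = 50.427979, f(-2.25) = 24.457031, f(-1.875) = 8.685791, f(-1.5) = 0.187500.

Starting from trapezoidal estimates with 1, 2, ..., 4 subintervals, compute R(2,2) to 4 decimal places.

R(0,0) (trapezoid, 1 panel, h=1.5000): 67.640625
R(1,0) (trapezoid, 2 panels, h=0.7500): 52.163086
R(2,0) (trapezoid, 4 panels, h=0.3750): 48.249207
R(1,1) = 52.163086 + (52.163086 − 67.640625)/3 = 47.003906
R(2,1) = 48.249207 + (48.249207 − 52.163086)/3 = 46.944581
R(2,2) = 46.944581 + (46.944581 − 47.003906)/15 = 46.940626

46.9406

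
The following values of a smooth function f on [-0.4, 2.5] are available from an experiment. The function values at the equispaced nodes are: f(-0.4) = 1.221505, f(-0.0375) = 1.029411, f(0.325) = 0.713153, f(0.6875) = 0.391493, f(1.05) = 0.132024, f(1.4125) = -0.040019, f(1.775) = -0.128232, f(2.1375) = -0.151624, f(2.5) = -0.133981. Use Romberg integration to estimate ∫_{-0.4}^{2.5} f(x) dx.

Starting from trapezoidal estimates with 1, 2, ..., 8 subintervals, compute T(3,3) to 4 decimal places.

T(0,0) (trapezoid, 1 panel, h=2.9000): 1.576910
T(1,0) (trapezoid, 2 panels, h=1.4500): 0.979890
T(2,0) (trapezoid, 4 panels, h=0.7250): 0.914013
T(3,0) (trapezoid, 8 panels, h=0.3625): 0.902613
T(1,1) = 0.979890 + (0.979890 − 1.576910)/3 = 0.780883
T(2,1) = 0.914013 + (0.914013 − 0.979890)/3 = 0.892054
T(3,1) = 0.902613 + (0.902613 − 0.914013)/3 = 0.898813
T(2,2) = 0.892054 + (0.892054 − 0.780883)/15 = 0.899465
T(3,2) = 0.898813 + (0.898813 − 0.892054)/15 = 0.899264
T(3,3) = 0.899264 + (0.899264 − 0.899465)/63 = 0.899261

0.8993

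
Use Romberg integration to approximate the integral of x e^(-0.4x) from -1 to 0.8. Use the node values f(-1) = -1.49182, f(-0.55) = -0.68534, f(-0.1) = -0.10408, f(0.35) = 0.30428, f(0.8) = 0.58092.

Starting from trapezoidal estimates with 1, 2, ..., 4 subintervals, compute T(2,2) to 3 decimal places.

T(0,0) (trapezoid, 1 panel, h=1.8000): -0.81981
T(1,0) (trapezoid, 2 panels, h=0.9000): -0.50358
T(2,0) (trapezoid, 4 panels, h=0.4500): -0.42327
T(1,1) = -0.50358 + (-0.50358 − (-0.81981))/3 = -0.39817
T(2,1) = -0.42327 + (-0.42327 − (-0.50358))/3 = -0.39650
T(2,2) = -0.39650 + (-0.39650 − (-0.39817))/15 = -0.39639

-0.396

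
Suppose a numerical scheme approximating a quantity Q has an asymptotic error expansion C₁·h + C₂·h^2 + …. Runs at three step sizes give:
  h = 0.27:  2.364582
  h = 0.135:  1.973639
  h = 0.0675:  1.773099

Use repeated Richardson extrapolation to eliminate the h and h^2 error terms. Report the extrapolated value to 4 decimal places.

First eliminate the h term (factor 2^1 = 2):
  B₁ = (2·1.973639 − 2.364582)/1 = 1.582696
  B₂ = (2·1.773099 − 1.973639)/1 = 1.572559
Then eliminate the h^2 term (factor 2^2 = 4):
  (4·1.572559 − 1.582696)/3 = 1.569180

1.5692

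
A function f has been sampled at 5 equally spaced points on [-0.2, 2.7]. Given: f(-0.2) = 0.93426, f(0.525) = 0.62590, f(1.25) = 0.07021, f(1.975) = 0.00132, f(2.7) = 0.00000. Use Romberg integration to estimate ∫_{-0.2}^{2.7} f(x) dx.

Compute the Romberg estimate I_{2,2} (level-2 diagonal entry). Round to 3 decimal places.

I_{0,0} (trapezoid, 1 panel, h=2.9000): 1.35468
I_{1,0} (trapezoid, 2 panels, h=1.4500): 0.77914
I_{2,0} (trapezoid, 4 panels, h=0.7250): 0.84431
I_{1,1} = 0.77914 + (0.77914 − 1.35468)/3 = 0.58729
I_{2,1} = 0.84431 + (0.84431 − 0.77914)/3 = 0.86603
I_{2,2} = 0.86603 + (0.86603 − 0.58729)/15 = 0.88461

0.885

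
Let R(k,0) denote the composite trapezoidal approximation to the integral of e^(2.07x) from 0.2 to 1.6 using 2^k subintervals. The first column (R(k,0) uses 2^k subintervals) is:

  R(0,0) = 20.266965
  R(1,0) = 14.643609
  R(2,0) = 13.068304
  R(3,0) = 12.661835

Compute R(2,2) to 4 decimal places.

Richardson extrapolation on the trapezoidal column (denominator 4−1=3):
R(1,1) = (4·14.643609 − 20.266965) / 3 = 12.769157
R(2,1) = (4·13.068304 − 14.643609) / 3 = 12.543202
R(2,2) = (16·12.543202 − 12.769157) / 15 = 12.528138

12.5281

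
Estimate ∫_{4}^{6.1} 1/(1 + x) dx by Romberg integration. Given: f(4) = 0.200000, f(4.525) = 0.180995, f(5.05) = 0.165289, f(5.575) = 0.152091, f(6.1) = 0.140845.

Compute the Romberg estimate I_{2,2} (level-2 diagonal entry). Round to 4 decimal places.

I_{0,0} (trapezoid, 1 panel, h=2.1000): 0.357887
I_{1,0} (trapezoid, 2 panels, h=1.0500): 0.352497
I_{2,0} (trapezoid, 4 panels, h=0.5250): 0.351119
I_{1,1} = 0.352497 + (0.352497 − 0.357887)/3 = 0.350700
I_{2,1} = 0.351119 + (0.351119 − 0.352497)/3 = 0.350660
I_{2,2} = 0.350660 + (0.350660 − 0.350700)/15 = 0.350657

0.3507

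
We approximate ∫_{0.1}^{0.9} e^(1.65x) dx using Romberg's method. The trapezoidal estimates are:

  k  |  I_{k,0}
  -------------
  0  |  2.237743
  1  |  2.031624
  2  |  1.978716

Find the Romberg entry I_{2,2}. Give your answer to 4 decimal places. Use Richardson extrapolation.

1.9610

Richardson extrapolation on the trapezoidal column (denominator 4−1=3):
I_{1,1} = (4·2.031624 − 2.237743) / 3 = 1.962918
I_{2,1} = (4·1.978716 − 2.031624) / 3 = 1.961080
I_{2,2} = (16·1.961080 − 1.962918) / 15 = 1.960957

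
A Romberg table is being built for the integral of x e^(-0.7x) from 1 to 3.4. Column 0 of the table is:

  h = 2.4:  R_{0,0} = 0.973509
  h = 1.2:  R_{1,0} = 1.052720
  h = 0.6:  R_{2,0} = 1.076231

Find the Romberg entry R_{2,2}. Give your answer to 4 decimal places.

1.0844

Richardson extrapolation on the trapezoidal column (denominator 4−1=3):
R_{1,1} = 1.052720 + (1.052720 − 0.973509)/3 = 1.079124
R_{2,1} = 1.076231 + (1.076231 − 1.052720)/3 = 1.084068
R_{2,2} = (16·1.084068 − 1.079124) / 15 = 1.084398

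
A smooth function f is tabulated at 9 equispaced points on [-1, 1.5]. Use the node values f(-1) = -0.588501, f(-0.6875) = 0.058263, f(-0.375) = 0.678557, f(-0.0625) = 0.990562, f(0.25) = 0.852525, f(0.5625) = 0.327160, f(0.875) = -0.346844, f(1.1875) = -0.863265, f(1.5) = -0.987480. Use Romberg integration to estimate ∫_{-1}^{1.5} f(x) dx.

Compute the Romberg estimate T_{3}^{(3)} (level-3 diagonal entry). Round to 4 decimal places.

T_{0}^{(0)} (trapezoid, 1 panel, h=2.5000): -1.969976
T_{1}^{(0)} (trapezoid, 2 panels, h=1.2500): 0.080668
T_{2}^{(0)} (trapezoid, 4 panels, h=0.6250): 0.247655
T_{3}^{(0)} (trapezoid, 8 panels, h=0.3125): 0.284052
T_{1}^{(1)} = 0.080668 + (0.080668 − (-1.969976))/3 = 0.764216
T_{2}^{(1)} = 0.247655 + (0.247655 − 0.080668)/3 = 0.303317
T_{3}^{(1)} = 0.284052 + (0.284052 − 0.247655)/3 = 0.296184
T_{2}^{(2)} = 0.303317 + (0.303317 − 0.764216)/15 = 0.272590
T_{3}^{(2)} = 0.296184 + (0.296184 − 0.303317)/15 = 0.295708
T_{3}^{(3)} = 0.295708 + (0.295708 − 0.272590)/63 = 0.296075

0.2961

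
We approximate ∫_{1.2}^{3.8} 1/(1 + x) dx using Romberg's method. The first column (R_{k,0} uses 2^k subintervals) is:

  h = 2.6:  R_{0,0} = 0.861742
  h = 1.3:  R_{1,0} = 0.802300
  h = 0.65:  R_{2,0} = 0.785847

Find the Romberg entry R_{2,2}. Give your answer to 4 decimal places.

Richardson extrapolation on the trapezoidal column (denominator 4−1=3):
R_{1,1} = 0.802300 + (0.802300 − 0.861742)/3 = 0.782486
R_{2,1} = (4·0.785847 − 0.802300) / 3 = 0.780363
R_{2,2} = (16·0.780363 − 0.782486) / 15 = 0.780221

0.7802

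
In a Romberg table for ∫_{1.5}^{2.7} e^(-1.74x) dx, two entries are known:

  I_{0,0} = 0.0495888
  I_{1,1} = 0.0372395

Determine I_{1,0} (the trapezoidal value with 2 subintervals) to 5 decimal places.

From I_{1,1} = (4·I_{1,0} − I_{0,0})/3, solve for I_{1,0}:
4·I_{1,0} = 3·0.0372395 + 0.0495888 = 0.1613073
I_{1,0} = 0.0403268

0.04033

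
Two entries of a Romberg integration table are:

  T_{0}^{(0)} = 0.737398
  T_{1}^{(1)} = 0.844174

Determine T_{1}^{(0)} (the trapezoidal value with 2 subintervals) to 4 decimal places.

0.8175

From T_{1}^{(1)} = (4·T_{1}^{(0)} − T_{0}^{(0)})/3, solve for T_{1}^{(0)}:
4·T_{1}^{(0)} = 3·0.844174 + 0.737398 = 3.269920
T_{1}^{(0)} = 0.817480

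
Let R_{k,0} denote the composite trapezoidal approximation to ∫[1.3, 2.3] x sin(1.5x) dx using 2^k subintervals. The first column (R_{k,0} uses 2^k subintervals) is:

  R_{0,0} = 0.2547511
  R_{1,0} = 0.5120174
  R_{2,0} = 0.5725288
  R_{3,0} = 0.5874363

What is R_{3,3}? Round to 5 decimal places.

Richardson extrapolation on the trapezoidal column (denominator 4−1=3):
R_{1,1} = (4·0.5120174 − 0.2547511) / 3 = 0.5977728
R_{2,1} = (4·0.5725288 − 0.5120174) / 3 = 0.5926993
R_{3,1} = (4·0.5874363 − 0.5725288) / 3 = 0.5924055
R_{2,2} = (16·0.5926993 − 0.5977728) / 15 = 0.5923611
R_{3,2} = 0.5924055 + (0.5924055 − 0.5926993)/15 = 0.5923859
R_{3,3} = (64·0.5923859 − 0.5923611) / 63 = 0.5923863
(Column j=1 coincides with Simpson's rule on the same nodes.)

0.59239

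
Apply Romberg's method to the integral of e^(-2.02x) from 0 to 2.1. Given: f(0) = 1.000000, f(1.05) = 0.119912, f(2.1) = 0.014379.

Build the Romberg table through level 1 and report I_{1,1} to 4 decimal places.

I_{0,0} (trapezoid, 1 panel, h=2.1000): 1.065098
I_{1,0} (trapezoid, 2 panels, h=1.0500): 0.658457
I_{1,1} = 0.658457 + (0.658457 − 1.065098)/3 = 0.522910

0.5229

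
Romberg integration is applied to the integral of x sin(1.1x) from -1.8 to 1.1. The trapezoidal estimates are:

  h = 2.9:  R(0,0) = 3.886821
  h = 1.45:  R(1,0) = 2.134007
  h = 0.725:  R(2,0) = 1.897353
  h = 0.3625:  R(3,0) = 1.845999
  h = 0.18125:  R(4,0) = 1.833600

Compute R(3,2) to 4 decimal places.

Richardson extrapolation on the trapezoidal column (denominator 4−1=3):
R(2,1) = 1.897353 + (1.897353 − 2.134007)/3 = 1.818468
R(3,1) = (4·1.845999 − 1.897353) / 3 = 1.828881
R(3,2) = (16·1.828881 − 1.818468) / 15 = 1.829575

1.8296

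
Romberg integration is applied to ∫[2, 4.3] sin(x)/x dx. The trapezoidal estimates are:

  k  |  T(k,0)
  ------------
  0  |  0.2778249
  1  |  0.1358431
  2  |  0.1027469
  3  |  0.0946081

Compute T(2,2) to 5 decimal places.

0.09193

Richardson extrapolation on the trapezoidal column (denominator 4−1=3):
T(1,1) = 0.1358431 + (0.1358431 − 0.2778249)/3 = 0.0885158
T(2,1) = 0.1027469 + (0.1027469 − 0.1358431)/3 = 0.0917148
T(2,2) = (16·0.0917148 − 0.0885158) / 15 = 0.0919281
(Column j=1 coincides with Simpson's rule on the same nodes.)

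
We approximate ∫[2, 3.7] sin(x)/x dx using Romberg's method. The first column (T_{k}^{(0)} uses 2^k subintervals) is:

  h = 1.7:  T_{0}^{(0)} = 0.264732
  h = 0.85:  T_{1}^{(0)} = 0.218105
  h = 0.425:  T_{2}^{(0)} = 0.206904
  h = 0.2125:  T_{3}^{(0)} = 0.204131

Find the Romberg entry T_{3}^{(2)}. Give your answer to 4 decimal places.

Richardson extrapolation on the trapezoidal column (denominator 4−1=3):
T_{2}^{(1)} = (4·0.206904 − 0.218105) / 3 = 0.203170
T_{3}^{(1)} = (4·0.204131 − 0.206904) / 3 = 0.203207
T_{3}^{(2)} = 0.203207 + (0.203207 − 0.203170)/15 = 0.203209
(Column j=1 coincides with Simpson's rule on the same nodes.)

0.2032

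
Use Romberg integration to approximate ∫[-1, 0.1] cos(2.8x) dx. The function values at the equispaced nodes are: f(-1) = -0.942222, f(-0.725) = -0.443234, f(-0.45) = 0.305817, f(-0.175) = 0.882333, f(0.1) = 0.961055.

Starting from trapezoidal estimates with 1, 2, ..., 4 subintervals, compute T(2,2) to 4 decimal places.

0.2182

T(0,0) (trapezoid, 1 panel, h=1.1000): 0.010358
T(1,0) (trapezoid, 2 panels, h=0.5500): 0.173378
T(2,0) (trapezoid, 4 panels, h=0.2750): 0.207441
T(1,1) = 0.173378 + (0.173378 − 0.010358)/3 = 0.227718
T(2,1) = 0.207441 + (0.207441 − 0.173378)/3 = 0.218795
T(2,2) = 0.218795 + (0.218795 − 0.227718)/15 = 0.218200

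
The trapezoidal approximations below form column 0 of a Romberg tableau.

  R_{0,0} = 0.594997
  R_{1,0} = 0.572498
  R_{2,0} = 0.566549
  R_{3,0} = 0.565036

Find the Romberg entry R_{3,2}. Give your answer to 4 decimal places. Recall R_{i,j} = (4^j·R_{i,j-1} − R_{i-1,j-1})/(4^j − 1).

0.5645

R_{2,1} = 0.566549 + (0.566549 − 0.572498)/3 = 0.564566
R_{3,1} = (4·0.565036 − 0.566549) / 3 = 0.564532
R_{3,2} = (16·0.564532 − 0.564566) / 15 = 0.564530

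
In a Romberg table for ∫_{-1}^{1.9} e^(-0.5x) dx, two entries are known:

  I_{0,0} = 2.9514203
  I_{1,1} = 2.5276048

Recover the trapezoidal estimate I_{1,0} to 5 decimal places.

2.63356

From I_{1,1} = (4·I_{1,0} − I_{0,0})/3, solve for I_{1,0}:
4·I_{1,0} = 3·2.5276048 + 2.9514203 = 10.5342347
I_{1,0} = 2.6335587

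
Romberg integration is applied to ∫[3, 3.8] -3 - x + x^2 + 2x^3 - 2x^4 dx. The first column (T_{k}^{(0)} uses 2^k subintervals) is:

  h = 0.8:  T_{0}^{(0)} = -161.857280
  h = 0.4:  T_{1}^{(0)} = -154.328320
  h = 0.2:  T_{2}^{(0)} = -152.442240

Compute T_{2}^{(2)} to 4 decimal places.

T_{1}^{(1)} = (4·(-154.328320) − (-161.857280)) / 3 = -151.818667
T_{2}^{(1)} = -152.442240 + (-152.442240 − (-154.328320))/3 = -151.813547
T_{2}^{(2)} = -151.813547 + (-151.813547 − (-151.818667))/15 = -151.813206

-151.8132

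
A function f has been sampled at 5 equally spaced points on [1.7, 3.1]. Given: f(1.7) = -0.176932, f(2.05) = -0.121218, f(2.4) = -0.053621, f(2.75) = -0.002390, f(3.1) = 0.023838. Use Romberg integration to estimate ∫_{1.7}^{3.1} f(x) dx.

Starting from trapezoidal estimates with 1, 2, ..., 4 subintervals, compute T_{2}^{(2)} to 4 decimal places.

-0.0882

T_{0}^{(0)} (trapezoid, 1 panel, h=1.4000): -0.107166
T_{1}^{(0)} (trapezoid, 2 panels, h=0.7000): -0.091118
T_{2}^{(0)} (trapezoid, 4 panels, h=0.3500): -0.088822
T_{1}^{(1)} = -0.091118 + (-0.091118 − (-0.107166))/3 = -0.085769
T_{2}^{(1)} = -0.088822 + (-0.088822 − (-0.091118))/3 = -0.088057
T_{2}^{(2)} = -0.088057 + (-0.088057 − (-0.085769))/15 = -0.088210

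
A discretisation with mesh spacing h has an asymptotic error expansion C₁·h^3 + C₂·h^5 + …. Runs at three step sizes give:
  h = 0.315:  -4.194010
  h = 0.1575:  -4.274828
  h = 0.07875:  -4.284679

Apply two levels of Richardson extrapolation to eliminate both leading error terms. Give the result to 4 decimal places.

First eliminate the h^3 term (factor 2^3 = 8):
  B₁ = (8·(-4.274828) − (-4.194010))/7 = -4.286373
  B₂ = (8·(-4.284679) − (-4.274828))/7 = -4.286086
Then eliminate the h^5 term (factor 2^5 = 32):
  (32·(-4.286086) − (-4.286373))/31 = -4.286077

-4.2861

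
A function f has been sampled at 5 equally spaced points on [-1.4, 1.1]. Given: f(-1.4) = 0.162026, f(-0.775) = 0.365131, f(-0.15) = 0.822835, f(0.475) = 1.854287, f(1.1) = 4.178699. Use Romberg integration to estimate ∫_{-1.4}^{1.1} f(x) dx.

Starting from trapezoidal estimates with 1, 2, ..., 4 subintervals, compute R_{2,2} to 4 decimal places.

R_{0,0} (trapezoid, 1 panel, h=2.5000): 5.425906
R_{1,0} (trapezoid, 2 panels, h=1.2500): 3.741497
R_{2,0} (trapezoid, 4 panels, h=0.6250): 3.257885
R_{1,1} = 3.741497 + (3.741497 − 5.425906)/3 = 3.180027
R_{2,1} = 3.257885 + (3.257885 − 3.741497)/3 = 3.096681
R_{2,2} = 3.096681 + (3.096681 − 3.180027)/15 = 3.091125

3.0911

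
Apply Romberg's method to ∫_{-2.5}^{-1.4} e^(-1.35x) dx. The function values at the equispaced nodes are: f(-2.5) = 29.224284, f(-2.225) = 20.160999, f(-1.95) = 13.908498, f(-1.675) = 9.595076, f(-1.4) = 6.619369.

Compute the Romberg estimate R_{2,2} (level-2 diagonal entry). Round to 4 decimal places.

R_{0,0} (trapezoid, 1 panel, h=1.1000): 19.714009
R_{1,0} (trapezoid, 2 panels, h=0.5500): 17.506678
R_{2,0} (trapezoid, 4 panels, h=0.2750): 16.936260
R_{1,1} = 17.506678 + (17.506678 − 19.714009)/3 = 16.770901
R_{2,1} = 16.936260 + (16.936260 − 17.506678)/3 = 16.746121
R_{2,2} = 16.746121 + (16.746121 − 16.770901)/15 = 16.744469

16.7445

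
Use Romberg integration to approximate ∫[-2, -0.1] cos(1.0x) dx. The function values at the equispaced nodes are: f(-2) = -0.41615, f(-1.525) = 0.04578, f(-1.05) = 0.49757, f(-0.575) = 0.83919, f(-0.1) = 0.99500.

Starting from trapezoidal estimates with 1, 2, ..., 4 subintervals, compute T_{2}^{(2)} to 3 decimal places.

T_{0}^{(0)} (trapezoid, 1 panel, h=1.9000): 0.54991
T_{1}^{(0)} (trapezoid, 2 panels, h=0.9500): 0.74765
T_{2}^{(0)} (trapezoid, 4 panels, h=0.4750): 0.79418
T_{1}^{(1)} = 0.74765 + (0.74765 − 0.54991)/3 = 0.81356
T_{2}^{(1)} = 0.79418 + (0.79418 − 0.74765)/3 = 0.80969
T_{2}^{(2)} = 0.80969 + (0.80969 − 0.81356)/15 = 0.80943

0.809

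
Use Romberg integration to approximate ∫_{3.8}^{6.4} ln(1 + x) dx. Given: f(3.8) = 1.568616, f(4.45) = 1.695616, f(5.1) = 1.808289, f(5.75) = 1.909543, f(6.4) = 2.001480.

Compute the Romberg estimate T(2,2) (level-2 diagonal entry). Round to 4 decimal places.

4.6816

T(0,0) (trapezoid, 1 panel, h=2.6000): 4.641125
T(1,0) (trapezoid, 2 panels, h=1.3000): 4.671338
T(2,0) (trapezoid, 4 panels, h=0.6500): 4.679022
T(1,1) = 4.671338 + (4.671338 − 4.641125)/3 = 4.681409
T(2,1) = 4.679022 + (4.679022 − 4.671338)/3 = 4.681583
T(2,2) = 4.681583 + (4.681583 − 4.681409)/15 = 4.681595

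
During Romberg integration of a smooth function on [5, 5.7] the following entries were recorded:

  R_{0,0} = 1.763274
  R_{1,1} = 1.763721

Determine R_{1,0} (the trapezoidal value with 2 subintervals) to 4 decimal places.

1.7636

From R_{1,1} = (4·R_{1,0} − R_{0,0})/3, solve for R_{1,0}:
4·R_{1,0} = 3·1.763721 + 1.763274 = 7.054437
R_{1,0} = 1.763609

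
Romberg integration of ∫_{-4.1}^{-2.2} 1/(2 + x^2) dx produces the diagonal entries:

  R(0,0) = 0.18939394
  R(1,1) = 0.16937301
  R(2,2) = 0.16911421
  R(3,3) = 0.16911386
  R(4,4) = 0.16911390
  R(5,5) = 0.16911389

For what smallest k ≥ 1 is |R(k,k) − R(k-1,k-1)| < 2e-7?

k = 4

|R(1,1) − R(0,0)| = 0.02002093 ≥ 2e-7
|R(2,2) − R(1,1)| = 0.00025880 ≥ 2e-7
|R(3,3) − R(2,2)| = 0.00000035 ≥ 2e-7
|R(4,4) − R(3,3)| = 0.00000004 < 2e-7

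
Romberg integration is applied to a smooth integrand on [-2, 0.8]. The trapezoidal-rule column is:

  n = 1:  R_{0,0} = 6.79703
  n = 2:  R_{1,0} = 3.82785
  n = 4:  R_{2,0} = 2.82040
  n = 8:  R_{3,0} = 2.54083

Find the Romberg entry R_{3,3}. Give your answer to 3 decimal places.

2.445

Richardson extrapolation on the trapezoidal column (denominator 4−1=3):
R_{1,1} = (4·3.82785 − 6.79703) / 3 = 2.83812
R_{2,1} = (4·2.82040 − 3.82785) / 3 = 2.48458
R_{3,1} = 2.54083 + (2.54083 − 2.82040)/3 = 2.44764
R_{2,2} = 2.48458 + (2.48458 − 2.83812)/15 = 2.46101
R_{3,2} = 2.44764 + (2.44764 − 2.48458)/15 = 2.44518
R_{3,3} = 2.44518 + (2.44518 − 2.46101)/63 = 2.44493
(Column j=1 coincides with Simpson's rule on the same nodes.)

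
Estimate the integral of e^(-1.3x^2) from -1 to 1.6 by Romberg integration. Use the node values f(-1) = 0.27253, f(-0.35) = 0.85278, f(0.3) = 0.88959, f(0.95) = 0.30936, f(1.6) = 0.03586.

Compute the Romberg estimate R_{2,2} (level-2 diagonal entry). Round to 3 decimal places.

R_{0,0} (trapezoid, 1 panel, h=2.6000): 0.40091
R_{1,0} (trapezoid, 2 panels, h=1.3000): 1.35692
R_{2,0} (trapezoid, 4 panels, h=0.6500): 1.43385
R_{1,1} = 1.35692 + (1.35692 − 0.40091)/3 = 1.67559
R_{2,1} = 1.43385 + (1.43385 − 1.35692)/3 = 1.45949
R_{2,2} = 1.45949 + (1.45949 − 1.67559)/15 = 1.44508

1.445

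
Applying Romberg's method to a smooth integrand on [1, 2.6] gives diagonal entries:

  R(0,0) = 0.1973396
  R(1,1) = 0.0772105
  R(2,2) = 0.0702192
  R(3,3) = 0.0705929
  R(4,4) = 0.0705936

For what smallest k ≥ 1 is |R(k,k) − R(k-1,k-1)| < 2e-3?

|R(1,1) − R(0,0)| = 0.1201291 ≥ 2e-3
|R(2,2) − R(1,1)| = 0.0069913 ≥ 2e-3
|R(3,3) − R(2,2)| = 0.0003737 < 2e-3

k = 3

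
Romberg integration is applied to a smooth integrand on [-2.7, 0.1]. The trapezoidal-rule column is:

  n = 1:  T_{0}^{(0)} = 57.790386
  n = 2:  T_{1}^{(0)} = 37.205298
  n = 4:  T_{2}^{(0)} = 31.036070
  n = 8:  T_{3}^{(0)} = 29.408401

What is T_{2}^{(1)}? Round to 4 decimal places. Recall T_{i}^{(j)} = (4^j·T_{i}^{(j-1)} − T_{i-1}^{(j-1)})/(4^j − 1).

28.9797

T_{2}^{(1)} = 31.036070 + (31.036070 − 37.205298)/3 = 28.979661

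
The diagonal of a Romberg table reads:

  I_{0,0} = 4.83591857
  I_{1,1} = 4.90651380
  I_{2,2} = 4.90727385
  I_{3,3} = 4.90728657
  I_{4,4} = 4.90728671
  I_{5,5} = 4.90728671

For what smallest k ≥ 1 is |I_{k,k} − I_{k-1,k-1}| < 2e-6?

|I_{1,1} − I_{0,0}| = 0.07059523 ≥ 2e-6
|I_{2,2} − I_{1,1}| = 0.00076005 ≥ 2e-6
|I_{3,3} − I_{2,2}| = 0.00001272 ≥ 2e-6
|I_{4,4} − I_{3,3}| = 0.00000014 < 2e-6

k = 4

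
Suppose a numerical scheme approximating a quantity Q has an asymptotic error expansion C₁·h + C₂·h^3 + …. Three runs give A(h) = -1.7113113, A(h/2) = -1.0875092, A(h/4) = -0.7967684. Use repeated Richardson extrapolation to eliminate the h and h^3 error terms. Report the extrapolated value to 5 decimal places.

-0.51207

First eliminate the h term (factor 2^1 = 2):
  B₁ = (2·(-1.0875092) − (-1.7113113))/1 = -0.4637071
  B₂ = (2·(-0.7967684) − (-1.0875092))/1 = -0.5060276
Then eliminate the h^3 term (factor 2^3 = 8):
  (8·(-0.5060276) − (-0.4637071))/7 = -0.5120734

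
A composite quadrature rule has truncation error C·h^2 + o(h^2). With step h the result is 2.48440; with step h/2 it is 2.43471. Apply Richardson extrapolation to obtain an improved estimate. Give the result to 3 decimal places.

Extrapolated value = (4·A(h/2) − A(h)) / (4 − 1)
= (4·2.43471 − 2.48440) / 3
= 7.25444 / 3 = 2.41815

2.418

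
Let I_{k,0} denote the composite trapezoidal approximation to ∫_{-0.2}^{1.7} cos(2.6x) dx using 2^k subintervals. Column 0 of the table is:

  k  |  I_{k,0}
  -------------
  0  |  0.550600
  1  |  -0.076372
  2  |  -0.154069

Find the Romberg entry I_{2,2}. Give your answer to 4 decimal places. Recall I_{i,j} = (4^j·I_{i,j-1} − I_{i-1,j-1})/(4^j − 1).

Richardson extrapolation on the trapezoidal column (denominator 4−1=3):
I_{1,1} = (4·(-0.076372) − 0.550600) / 3 = -0.285363
I_{2,1} = (4·(-0.154069) − (-0.076372)) / 3 = -0.179968
I_{2,2} = (16·(-0.179968) − (-0.285363)) / 15 = -0.172942

-0.1729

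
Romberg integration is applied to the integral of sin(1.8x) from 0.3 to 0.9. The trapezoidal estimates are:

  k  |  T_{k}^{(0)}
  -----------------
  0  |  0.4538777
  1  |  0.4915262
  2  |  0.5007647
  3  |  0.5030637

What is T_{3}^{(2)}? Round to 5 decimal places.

Richardson extrapolation on the trapezoidal column (denominator 4−1=3):
T_{2}^{(1)} = (4·0.5007647 − 0.4915262) / 3 = 0.5038442
T_{3}^{(1)} = 0.5030637 + (0.5030637 − 0.5007647)/3 = 0.5038300
T_{3}^{(2)} = 0.5038300 + (0.5038300 − 0.5038442)/15 = 0.5038291
(Column j=1 coincides with Simpson's rule on the same nodes.)

0.50383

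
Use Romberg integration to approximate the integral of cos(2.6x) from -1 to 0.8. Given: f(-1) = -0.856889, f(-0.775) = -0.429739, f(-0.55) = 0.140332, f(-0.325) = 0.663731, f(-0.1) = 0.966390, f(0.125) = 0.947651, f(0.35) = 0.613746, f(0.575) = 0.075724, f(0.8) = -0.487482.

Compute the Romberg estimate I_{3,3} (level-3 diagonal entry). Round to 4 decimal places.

I_{0,0} (trapezoid, 1 panel, h=1.8000): -1.209934
I_{1,0} (trapezoid, 2 panels, h=0.9000): 0.264784
I_{2,0} (trapezoid, 4 panels, h=0.4500): 0.471727
I_{3,0} (trapezoid, 8 panels, h=0.2250): 0.518771
I_{1,1} = 0.264784 + (0.264784 − (-1.209934))/3 = 0.756357
I_{2,1} = 0.471727 + (0.471727 − 0.264784)/3 = 0.540708
I_{3,1} = 0.518771 + (0.518771 − 0.471727)/3 = 0.534452
I_{2,2} = 0.540708 + (0.540708 − 0.756357)/15 = 0.526331
I_{3,2} = 0.534452 + (0.534452 − 0.540708)/15 = 0.534035
I_{3,3} = 0.534035 + (0.534035 − 0.526331)/63 = 0.534157

0.5342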